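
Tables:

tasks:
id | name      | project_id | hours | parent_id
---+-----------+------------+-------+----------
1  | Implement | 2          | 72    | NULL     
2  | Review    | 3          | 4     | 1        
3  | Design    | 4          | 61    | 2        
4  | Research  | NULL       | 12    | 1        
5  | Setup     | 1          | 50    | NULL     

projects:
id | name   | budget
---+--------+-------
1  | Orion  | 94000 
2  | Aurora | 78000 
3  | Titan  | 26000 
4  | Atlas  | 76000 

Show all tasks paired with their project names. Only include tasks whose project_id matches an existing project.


INNER JOIN keeps only tasks rows whose project_id matches an id in projects. Walk through each task:
  - task 1 (Implement): project_id=2 -> matches Aurora
  - task 2 (Review): project_id=3 -> matches Titan
  - task 3 (Design): project_id=4 -> matches Atlas
  - task 4 (Research): project_id=NULL, no match -> dropped
  - task 5 (Setup): project_id=1 -> matches Orion
So 1 of 5 rows is dropped.

SQL:
SELECT a.name, b.name AS project
FROM tasks a
INNER JOIN projects b ON a.project_id = b.id

Result:
name      | project
----------+--------
Implement | Aurora 
Review    | Titan  
Design    | Atlas  
Setup     | Orion  


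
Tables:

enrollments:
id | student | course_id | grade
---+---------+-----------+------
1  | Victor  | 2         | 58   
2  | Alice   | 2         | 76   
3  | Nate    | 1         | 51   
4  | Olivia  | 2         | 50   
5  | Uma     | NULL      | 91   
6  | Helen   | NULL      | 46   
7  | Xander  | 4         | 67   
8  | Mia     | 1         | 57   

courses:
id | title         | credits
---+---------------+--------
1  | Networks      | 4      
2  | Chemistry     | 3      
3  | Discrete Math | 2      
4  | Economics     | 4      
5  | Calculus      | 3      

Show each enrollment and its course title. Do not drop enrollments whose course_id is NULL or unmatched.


LEFT JOIN keeps every row from enrollments (the left table); where course_id has no match in courses, the course columns become NULL. Walk through each enrollment:
  - enrollment 1 (Victor): course_id=2 -> matches Chemistry
  - enrollment 2 (Alice): course_id=2 -> matches Chemistry
  - enrollment 3 (Nate): course_id=1 -> matches Networks
  - enrollment 4 (Olivia): course_id=2 -> matches Chemistry
  - enrollment 5 (Uma): course_id=NULL, no match -> kept with NULL
  - enrollment 6 (Helen): course_id=NULL, no match -> kept with NULL
  - enrollment 7 (Xander): course_id=4 -> matches Economics
  - enrollment 8 (Mia): course_id=1 -> matches Networks
All 8 rows appear; 2 have NULL course.

SQL:
SELECT a.student, b.title AS course
FROM enrollments a
LEFT JOIN courses b ON a.course_id = b.id

Result:
student | course   
--------+----------
Victor  | Chemistry
Alice   | Chemistry
Nate    | Networks 
Olivia  | Chemistry
Uma     | NULL     
Helen   | NULL     
Xander  | Economics
Mia     | Networks 


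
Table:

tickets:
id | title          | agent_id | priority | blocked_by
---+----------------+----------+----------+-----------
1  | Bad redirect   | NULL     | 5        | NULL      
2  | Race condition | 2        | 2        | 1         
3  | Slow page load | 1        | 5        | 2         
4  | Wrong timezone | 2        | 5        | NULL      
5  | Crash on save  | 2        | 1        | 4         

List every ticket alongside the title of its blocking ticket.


This is a self-join: tickets is joined to a second copy of itself, matching each row's blocked_by to another row's id. Use LEFT JOIN so rows with blocked_by=NULL are kept.
  - ticket 1 (Bad redirect): blocked_by=NULL -> NULL
  - ticket 2 (Race condition): blocked_by=1 -> Bad redirect
  - ticket 3 (Slow page load): blocked_by=2 -> Race condition
  - ticket 4 (Wrong timezone): blocked_by=NULL -> NULL
  - ticket 5 (Crash on save): blocked_by=4 -> Wrong timezone

SQL:
SELECT a.title AS item, b.title AS blocked_by
FROM tickets a
LEFT JOIN tickets b ON a.blocked_by = b.id

Result:
item           | blocked_by    
---------------+---------------
Bad redirect   | NULL          
Race condition | Bad redirect  
Slow page load | Race condition
Wrong timezone | NULL          
Crash on save  | Wrong timezone


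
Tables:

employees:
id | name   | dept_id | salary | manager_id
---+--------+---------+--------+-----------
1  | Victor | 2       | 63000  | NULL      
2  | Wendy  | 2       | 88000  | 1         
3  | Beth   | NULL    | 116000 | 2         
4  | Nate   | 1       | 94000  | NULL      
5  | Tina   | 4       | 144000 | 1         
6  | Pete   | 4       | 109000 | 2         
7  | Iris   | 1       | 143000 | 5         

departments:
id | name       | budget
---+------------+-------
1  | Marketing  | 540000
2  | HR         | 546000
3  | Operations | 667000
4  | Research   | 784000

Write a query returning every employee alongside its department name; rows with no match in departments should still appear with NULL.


LEFT JOIN keeps every row from employees (the left table); where dept_id has no match in departments, the department columns become NULL. Walk through each employee:
  - employee 1 (Victor): dept_id=2 -> matches HR
  - employee 2 (Wendy): dept_id=2 -> matches HR
  - employee 3 (Beth): dept_id=NULL, no match -> kept with NULL
  - employee 4 (Nate): dept_id=1 -> matches Marketing
  - employee 5 (Tina): dept_id=4 -> matches Research
  - employee 6 (Pete): dept_id=4 -> matches Research
  - employee 7 (Iris): dept_id=1 -> matches Marketing
All 7 rows appear; 1 has NULL department.

SQL:
SELECT a.name, b.name AS department
FROM employees a
LEFT JOIN departments b ON a.dept_id = b.id

Result:
name   | department
-------+-----------
Victor | HR        
Wendy  | HR        
Beth   | NULL      
Nate   | Marketing 
Tina   | Research  
Pete   | Research  
Iris   | Marketing 


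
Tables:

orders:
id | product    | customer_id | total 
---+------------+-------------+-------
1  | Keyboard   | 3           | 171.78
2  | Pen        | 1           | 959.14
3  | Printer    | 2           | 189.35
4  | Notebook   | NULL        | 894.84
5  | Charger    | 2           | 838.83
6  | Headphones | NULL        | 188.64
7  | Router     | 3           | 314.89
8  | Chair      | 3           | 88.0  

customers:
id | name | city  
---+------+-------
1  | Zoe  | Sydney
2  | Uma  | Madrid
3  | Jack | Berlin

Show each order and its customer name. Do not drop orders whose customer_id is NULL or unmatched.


LEFT JOIN keeps every row from orders (the left table); where customer_id has no match in customers, the customer columns become NULL. Walk through each order:
  - order 1 (Keyboard): customer_id=3 -> matches Jack
  - order 2 (Pen): customer_id=1 -> matches Zoe
  - order 3 (Printer): customer_id=2 -> matches Uma
  - order 4 (Notebook): customer_id=NULL, no match -> kept with NULL
  - order 5 (Charger): customer_id=2 -> matches Uma
  - order 6 (Headphones): customer_id=NULL, no match -> kept with NULL
  - order 7 (Router): customer_id=3 -> matches Jack
  - order 8 (Chair): customer_id=3 -> matches Jack
All 8 rows appear; 2 have NULL customer.

SQL:
SELECT a.product, b.name AS customer
FROM orders a
LEFT JOIN customers b ON a.customer_id = b.id

Result:
product    | customer
-----------+---------
Keyboard   | Jack    
Pen        | Zoe     
Printer    | Uma     
Notebook   | NULL    
Charger    | Uma     
Headphones | NULL    
Router     | Jack    
Chair      | Jack    


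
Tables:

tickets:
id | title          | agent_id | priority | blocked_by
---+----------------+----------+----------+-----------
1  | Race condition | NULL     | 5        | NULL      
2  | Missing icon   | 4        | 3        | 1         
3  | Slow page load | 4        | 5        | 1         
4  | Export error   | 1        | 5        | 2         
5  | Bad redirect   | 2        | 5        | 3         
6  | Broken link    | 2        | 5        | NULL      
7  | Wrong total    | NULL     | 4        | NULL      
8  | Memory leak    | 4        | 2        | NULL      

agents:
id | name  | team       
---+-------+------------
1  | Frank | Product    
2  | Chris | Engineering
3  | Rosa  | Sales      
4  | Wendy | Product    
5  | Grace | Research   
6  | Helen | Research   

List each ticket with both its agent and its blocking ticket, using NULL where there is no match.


Two LEFT JOINs from the same base table tickets: one to agents via agent_id, one to tickets itself via blocked_by. Both are LEFT so every ticket is preserved.
Match against agents:
  - ticket 1 (Race condition): agent_id=NULL, no match -> kept with NULL
  - ticket 2 (Missing icon): agent_id=4 -> matches Wendy
  - ticket 3 (Slow page load): agent_id=4 -> matches Wendy
  - ticket 4 (Export error): agent_id=1 -> matches Frank
  - ticket 5 (Bad redirect): agent_id=2 -> matches Chris
  - ticket 6 (Broken link): agent_id=2 -> matches Chris
  - ticket 7 (Wrong total): agent_id=NULL, no match -> kept with NULL
  - ticket 8 (Memory leak): agent_id=4 -> matches Wendy
Match against tickets (self):
  - ticket 1 (Race condition): blocked_by=NULL -> NULL
  - ticket 2 (Missing icon): blocked_by=1 -> Race condition
  - ticket 3 (Slow page load): blocked_by=1 -> Race condition
  - ticket 4 (Export error): blocked_by=2 -> Missing icon
  - ticket 5 (Bad redirect): blocked_by=3 -> Slow page load
  - ticket 6 (Broken link): blocked_by=NULL -> NULL
  - ticket 7 (Wrong total): blocked_by=NULL -> NULL
  - ticket 8 (Memory leak): blocked_by=NULL -> NULL

SQL:
SELECT a.title, b.name AS agent, c.title AS blocked_by
FROM tickets a
LEFT JOIN agents b ON a.agent_id = b.id
LEFT JOIN tickets c ON a.blocked_by = c.id

Result:
title          | agent | blocked_by    
---------------+-------+---------------
Race condition | NULL  | NULL          
Missing icon   | Wendy | Race condition
Slow page load | Wendy | Race condition
Export error   | Frank | Missing icon  
Bad redirect   | Chris | Slow page load
Broken link    | Chris | NULL          
Wrong total    | NULL  | NULL          
Memory leak    | Wendy | NULL          


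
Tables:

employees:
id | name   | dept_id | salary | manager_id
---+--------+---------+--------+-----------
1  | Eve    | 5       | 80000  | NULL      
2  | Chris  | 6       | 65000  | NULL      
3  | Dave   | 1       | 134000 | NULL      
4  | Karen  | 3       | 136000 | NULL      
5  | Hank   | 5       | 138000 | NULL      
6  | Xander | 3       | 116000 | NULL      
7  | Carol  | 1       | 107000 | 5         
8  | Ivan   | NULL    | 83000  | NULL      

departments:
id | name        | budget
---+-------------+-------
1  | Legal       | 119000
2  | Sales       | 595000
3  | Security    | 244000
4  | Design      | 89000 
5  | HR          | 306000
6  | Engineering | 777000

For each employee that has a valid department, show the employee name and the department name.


INNER JOIN keeps only employees rows whose dept_id matches an id in departments. Walk through each employee:
  - employee 1 (Eve): dept_id=5 -> matches HR
  - employee 2 (Chris): dept_id=6 -> matches Engineering
  - employee 3 (Dave): dept_id=1 -> matches Legal
  - employee 4 (Karen): dept_id=3 -> matches Security
  - employee 5 (Hank): dept_id=5 -> matches HR
  - employee 6 (Xander): dept_id=3 -> matches Security
  - employee 7 (Carol): dept_id=1 -> matches Legal
  - employee 8 (Ivan): dept_id=NULL, no match -> dropped
So 1 of 8 rows is dropped.

SQL:
SELECT a.name, b.name AS department
FROM employees a
INNER JOIN departments b ON a.dept_id = b.id

Result:
name   | department 
-------+------------
Eve    | HR         
Chris  | Engineering
Dave   | Legal      
Karen  | Security   
Hank   | HR         
Xander | Security   
Carol  | Legal      


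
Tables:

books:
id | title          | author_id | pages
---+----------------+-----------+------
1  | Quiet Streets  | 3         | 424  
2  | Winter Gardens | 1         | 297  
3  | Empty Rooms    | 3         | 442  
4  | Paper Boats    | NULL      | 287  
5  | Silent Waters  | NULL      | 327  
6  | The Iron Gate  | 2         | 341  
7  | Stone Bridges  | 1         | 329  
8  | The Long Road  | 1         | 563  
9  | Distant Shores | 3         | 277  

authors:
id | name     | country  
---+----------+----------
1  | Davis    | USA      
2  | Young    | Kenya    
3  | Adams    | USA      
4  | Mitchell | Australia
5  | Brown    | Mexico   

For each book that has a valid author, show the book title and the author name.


INNER JOIN keeps only books rows whose author_id matches an id in authors. Walk through each book:
  - book 1 (Quiet Streets): author_id=3 -> matches Adams
  - book 2 (Winter Gardens): author_id=1 -> matches Davis
  - book 3 (Empty Rooms): author_id=3 -> matches Adams
  - book 4 (Paper Boats): author_id=NULL, no match -> dropped
  - book 5 (Silent Waters): author_id=NULL, no match -> dropped
  - book 6 (The Iron Gate): author_id=2 -> matches Young
  - book 7 (Stone Bridges): author_id=1 -> matches Davis
  - book 8 (The Long Road): author_id=1 -> matches Davis
  - book 9 (Distant Shores): author_id=3 -> matches Adams
So 2 of 9 rows are dropped.

SQL:
SELECT a.title, b.name AS author
FROM books a
INNER JOIN authors b ON a.author_id = b.id

Result:
title          | author
---------------+-------
Quiet Streets  | Adams 
Winter Gardens | Davis 
Empty Rooms    | Adams 
The Iron Gate  | Young 
Stone Bridges  | Davis 
The Long Road  | Davis 
Distant Shores | Adams 


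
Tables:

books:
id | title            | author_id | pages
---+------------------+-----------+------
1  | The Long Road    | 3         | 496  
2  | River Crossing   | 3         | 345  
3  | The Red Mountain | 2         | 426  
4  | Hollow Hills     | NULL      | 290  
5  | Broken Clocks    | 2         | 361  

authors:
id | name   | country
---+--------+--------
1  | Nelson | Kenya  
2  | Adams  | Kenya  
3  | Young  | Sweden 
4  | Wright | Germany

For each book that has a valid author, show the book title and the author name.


INNER JOIN keeps only books rows whose author_id matches an id in authors. Walk through each book:
  - book 1 (The Long Road): author_id=3 -> matches Young
  - book 2 (River Crossing): author_id=3 -> matches Young
  - book 3 (The Red Mountain): author_id=2 -> matches Adams
  - book 4 (Hollow Hills): author_id=NULL, no match -> dropped
  - book 5 (Broken Clocks): author_id=2 -> matches Adams
So 1 of 5 rows is dropped.

SQL:
SELECT a.title, b.name AS author
FROM books a
INNER JOIN authors b ON a.author_id = b.id

Result:
title            | author
-----------------+-------
The Long Road    | Young 
River Crossing   | Young 
The Red Mountain | Adams 
Broken Clocks    | Adams 


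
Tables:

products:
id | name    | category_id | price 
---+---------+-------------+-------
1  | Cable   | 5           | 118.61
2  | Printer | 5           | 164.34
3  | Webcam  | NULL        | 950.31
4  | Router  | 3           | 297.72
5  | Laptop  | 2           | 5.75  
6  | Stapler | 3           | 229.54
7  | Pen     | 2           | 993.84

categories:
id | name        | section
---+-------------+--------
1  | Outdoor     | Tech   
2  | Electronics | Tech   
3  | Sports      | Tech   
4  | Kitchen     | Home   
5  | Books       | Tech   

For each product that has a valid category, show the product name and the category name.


INNER JOIN keeps only products rows whose category_id matches an id in categories. Walk through each product:
  - product 1 (Cable): category_id=5 -> matches Books
  - product 2 (Printer): category_id=5 -> matches Books
  - product 3 (Webcam): category_id=NULL, no match -> dropped
  - product 4 (Router): category_id=3 -> matches Sports
  - product 5 (Laptop): category_id=2 -> matches Electronics
  - product 6 (Stapler): category_id=3 -> matches Sports
  - product 7 (Pen): category_id=2 -> matches Electronics
So 1 of 7 rows is dropped.

SQL:
SELECT a.name, b.name AS category
FROM products a
INNER JOIN categories b ON a.category_id = b.id

Result:
name    | category   
--------+------------
Cable   | Books      
Printer | Books      
Router  | Sports     
Laptop  | Electronics
Stapler | Sports     
Pen     | Electronics


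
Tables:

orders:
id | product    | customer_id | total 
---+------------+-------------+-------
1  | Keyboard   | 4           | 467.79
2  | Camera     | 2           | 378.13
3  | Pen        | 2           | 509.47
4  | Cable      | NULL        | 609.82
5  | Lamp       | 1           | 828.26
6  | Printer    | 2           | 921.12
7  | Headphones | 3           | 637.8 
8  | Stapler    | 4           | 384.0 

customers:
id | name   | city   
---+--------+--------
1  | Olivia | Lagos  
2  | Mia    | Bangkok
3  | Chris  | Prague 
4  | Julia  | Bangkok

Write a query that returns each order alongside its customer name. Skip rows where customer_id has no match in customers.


INNER JOIN keeps only orders rows whose customer_id matches an id in customers. Walk through each order:
  - order 1 (Keyboard): customer_id=4 -> matches Julia
  - order 2 (Camera): customer_id=2 -> matches Mia
  - order 3 (Pen): customer_id=2 -> matches Mia
  - order 4 (Cable): customer_id=NULL, no match -> dropped
  - order 5 (Lamp): customer_id=1 -> matches Olivia
  - order 6 (Printer): customer_id=2 -> matches Mia
  - order 7 (Headphones): customer_id=3 -> matches Chris
  - order 8 (Stapler): customer_id=4 -> matches Julia
So 1 of 8 rows is dropped.

SQL:
SELECT a.product, b.name AS customer
FROM orders a
INNER JOIN customers b ON a.customer_id = b.id

Result:
product    | customer
-----------+---------
Keyboard   | Julia   
Camera     | Mia     
Pen        | Mia     
Lamp       | Olivia  
Printer    | Mia     
Headphones | Chris   
Stapler    | Julia   


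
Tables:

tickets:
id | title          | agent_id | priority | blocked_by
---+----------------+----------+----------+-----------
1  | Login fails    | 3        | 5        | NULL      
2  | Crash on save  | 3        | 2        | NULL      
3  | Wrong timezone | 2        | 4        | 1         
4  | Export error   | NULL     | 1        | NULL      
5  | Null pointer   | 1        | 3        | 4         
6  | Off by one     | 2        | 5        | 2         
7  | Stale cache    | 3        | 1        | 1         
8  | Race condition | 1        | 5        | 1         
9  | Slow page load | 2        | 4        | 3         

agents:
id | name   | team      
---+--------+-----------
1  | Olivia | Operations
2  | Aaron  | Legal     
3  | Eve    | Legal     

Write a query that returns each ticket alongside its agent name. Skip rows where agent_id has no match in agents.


INNER JOIN keeps only tickets rows whose agent_id matches an id in agents. Walk through each ticket:
  - ticket 1 (Login fails): agent_id=3 -> matches Eve
  - ticket 2 (Crash on save): agent_id=3 -> matches Eve
  - ticket 3 (Wrong timezone): agent_id=2 -> matches Aaron
  - ticket 4 (Export error): agent_id=NULL, no match -> dropped
  - ticket 5 (Null pointer): agent_id=1 -> matches Olivia
  - ticket 6 (Off by one): agent_id=2 -> matches Aaron
  - ticket 7 (Stale cache): agent_id=3 -> matches Eve
  - ticket 8 (Race condition): agent_id=1 -> matches Olivia
  - ticket 9 (Slow page load): agent_id=2 -> matches Aaron
So 1 of 9 rows is dropped.

SQL:
SELECT a.title, b.name AS agent
FROM tickets a
INNER JOIN agents b ON a.agent_id = b.id

Result:
title          | agent 
---------------+-------
Login fails    | Eve   
Crash on save  | Eve   
Wrong timezone | Aaron 
Null pointer   | Olivia
Off by one     | Aaron 
Stale cache    | Eve   
Race condition | Olivia
Slow page load | Aaron 


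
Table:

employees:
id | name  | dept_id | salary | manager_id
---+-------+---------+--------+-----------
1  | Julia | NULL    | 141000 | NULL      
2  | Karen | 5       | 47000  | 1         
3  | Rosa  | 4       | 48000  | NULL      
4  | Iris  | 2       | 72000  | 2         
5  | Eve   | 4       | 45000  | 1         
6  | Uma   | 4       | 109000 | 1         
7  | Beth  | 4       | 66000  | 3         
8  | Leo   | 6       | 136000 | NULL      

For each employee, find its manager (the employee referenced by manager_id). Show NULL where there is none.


This is a self-join: employees is joined to a second copy of itself, matching each row's manager_id to another row's id. Use LEFT JOIN so rows with manager_id=NULL are kept.
  - employee 1 (Julia): manager_id=NULL -> NULL
  - employee 2 (Karen): manager_id=1 -> Julia
  - employee 3 (Rosa): manager_id=NULL -> NULL
  - employee 4 (Iris): manager_id=2 -> Karen
  - employee 5 (Eve): manager_id=1 -> Julia
  - employee 6 (Uma): manager_id=1 -> Julia
  - employee 7 (Beth): manager_id=3 -> Rosa
  - employee 8 (Leo): manager_id=NULL -> NULL

SQL:
SELECT a.name AS item, b.name AS manager
FROM employees a
LEFT JOIN employees b ON a.manager_id = b.id

Result:
item  | manager
------+--------
Julia | NULL   
Karen | Julia  
Rosa  | NULL   
Iris  | Karen  
Eve   | Julia  
Uma   | Julia  
Beth  | Rosa   
Leo   | NULL   


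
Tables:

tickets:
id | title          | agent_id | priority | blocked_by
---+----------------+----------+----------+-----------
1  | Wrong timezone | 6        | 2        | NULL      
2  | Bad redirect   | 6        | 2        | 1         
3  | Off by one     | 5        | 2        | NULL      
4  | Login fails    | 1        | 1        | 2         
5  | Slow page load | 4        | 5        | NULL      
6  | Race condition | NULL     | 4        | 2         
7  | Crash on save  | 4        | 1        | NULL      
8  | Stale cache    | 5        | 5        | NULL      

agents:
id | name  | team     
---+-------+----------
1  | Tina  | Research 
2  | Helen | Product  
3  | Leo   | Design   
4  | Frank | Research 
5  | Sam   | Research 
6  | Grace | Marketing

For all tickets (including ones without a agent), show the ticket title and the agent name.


LEFT JOIN keeps every row from tickets (the left table); where agent_id has no match in agents, the agent columns become NULL. Walk through each ticket:
  - ticket 1 (Wrong timezone): agent_id=6 -> matches Grace
  - ticket 2 (Bad redirect): agent_id=6 -> matches Grace
  - ticket 3 (Off by one): agent_id=5 -> matches Sam
  - ticket 4 (Login fails): agent_id=1 -> matches Tina
  - ticket 5 (Slow page load): agent_id=4 -> matches Frank
  - ticket 6 (Race condition): agent_id=NULL, no match -> kept with NULL
  - ticket 7 (Crash on save): agent_id=4 -> matches Frank
  - ticket 8 (Stale cache): agent_id=5 -> matches Sam
All 8 rows appear; 1 has NULL agent.

SQL:
SELECT a.title, b.name AS agent
FROM tickets a
LEFT JOIN agents b ON a.agent_id = b.id

Result:
title          | agent
---------------+------
Wrong timezone | Grace
Bad redirect   | Grace
Off by one     | Sam  
Login fails    | Tina 
Slow page load | Frank
Race condition | NULL 
Crash on save  | Frank
Stale cache    | Sam  


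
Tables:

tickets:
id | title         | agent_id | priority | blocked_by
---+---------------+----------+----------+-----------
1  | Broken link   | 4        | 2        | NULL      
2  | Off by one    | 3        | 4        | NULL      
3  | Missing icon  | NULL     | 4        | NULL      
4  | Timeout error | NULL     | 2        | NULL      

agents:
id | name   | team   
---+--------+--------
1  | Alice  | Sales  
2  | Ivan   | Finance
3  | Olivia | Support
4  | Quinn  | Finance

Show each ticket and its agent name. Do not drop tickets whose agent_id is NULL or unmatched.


LEFT JOIN keeps every row from tickets (the left table); where agent_id has no match in agents, the agent columns become NULL. Walk through each ticket:
  - ticket 1 (Broken link): agent_id=4 -> matches Quinn
  - ticket 2 (Off by one): agent_id=3 -> matches Olivia
  - ticket 3 (Missing icon): agent_id=NULL, no match -> kept with NULL
  - ticket 4 (Timeout error): agent_id=NULL, no match -> kept with NULL
All 4 rows appear; 2 have NULL agent.

SQL:
SELECT a.title, b.name AS agent
FROM tickets a
LEFT JOIN agents b ON a.agent_id = b.id

Result:
title         | agent 
--------------+-------
Broken link   | Quinn 
Off by one    | Olivia
Missing icon  | NULL  
Timeout error | NULL  


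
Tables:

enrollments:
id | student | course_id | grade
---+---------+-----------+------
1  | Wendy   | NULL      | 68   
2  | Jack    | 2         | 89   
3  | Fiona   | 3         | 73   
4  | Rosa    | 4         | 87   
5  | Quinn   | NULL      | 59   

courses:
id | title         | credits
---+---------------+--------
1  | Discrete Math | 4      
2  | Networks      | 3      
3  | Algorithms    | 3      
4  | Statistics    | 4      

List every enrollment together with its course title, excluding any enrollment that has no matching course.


INNER JOIN keeps only enrollments rows whose course_id matches an id in courses. Walk through each enrollment:
  - enrollment 1 (Wendy): course_id=NULL, no match -> dropped
  - enrollment 2 (Jack): course_id=2 -> matches Networks
  - enrollment 3 (Fiona): course_id=3 -> matches Algorithms
  - enrollment 4 (Rosa): course_id=4 -> matches Statistics
  - enrollment 5 (Quinn): course_id=NULL, no match -> dropped
So 2 of 5 rows are dropped.

SQL:
SELECT a.student, b.title AS course
FROM enrollments a
INNER JOIN courses b ON a.course_id = b.id

Result:
student | course    
--------+-----------
Jack    | Networks  
Fiona   | Algorithms
Rosa    | Statistics


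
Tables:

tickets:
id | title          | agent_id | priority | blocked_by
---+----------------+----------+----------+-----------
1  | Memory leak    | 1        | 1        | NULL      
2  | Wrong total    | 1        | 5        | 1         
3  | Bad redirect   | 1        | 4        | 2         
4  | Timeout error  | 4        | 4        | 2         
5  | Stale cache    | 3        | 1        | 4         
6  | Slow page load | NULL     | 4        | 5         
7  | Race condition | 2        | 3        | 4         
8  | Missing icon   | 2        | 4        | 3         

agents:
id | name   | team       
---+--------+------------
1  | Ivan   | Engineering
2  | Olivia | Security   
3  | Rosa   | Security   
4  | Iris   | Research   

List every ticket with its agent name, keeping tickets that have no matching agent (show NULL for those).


LEFT JOIN keeps every row from tickets (the left table); where agent_id has no match in agents, the agent columns become NULL. Walk through each ticket:
  - ticket 1 (Memory leak): agent_id=1 -> matches Ivan
  - ticket 2 (Wrong total): agent_id=1 -> matches Ivan
  - ticket 3 (Bad redirect): agent_id=1 -> matches Ivan
  - ticket 4 (Timeout error): agent_id=4 -> matches Iris
  - ticket 5 (Stale cache): agent_id=3 -> matches Rosa
  - ticket 6 (Slow page load): agent_id=NULL, no match -> kept with NULL
  - ticket 7 (Race condition): agent_id=2 -> matches Olivia
  - ticket 8 (Missing icon): agent_id=2 -> matches Olivia
All 8 rows appear; 1 has NULL agent.

SQL:
SELECT a.title, b.name AS agent
FROM tickets a
LEFT JOIN agents b ON a.agent_id = b.id

Result:
title          | agent 
---------------+-------
Memory leak    | Ivan  
Wrong total    | Ivan  
Bad redirect   | Ivan  
Timeout error  | Iris  
Stale cache    | Rosa  
Slow page load | NULL  
Race condition | Olivia
Missing icon   | Olivia


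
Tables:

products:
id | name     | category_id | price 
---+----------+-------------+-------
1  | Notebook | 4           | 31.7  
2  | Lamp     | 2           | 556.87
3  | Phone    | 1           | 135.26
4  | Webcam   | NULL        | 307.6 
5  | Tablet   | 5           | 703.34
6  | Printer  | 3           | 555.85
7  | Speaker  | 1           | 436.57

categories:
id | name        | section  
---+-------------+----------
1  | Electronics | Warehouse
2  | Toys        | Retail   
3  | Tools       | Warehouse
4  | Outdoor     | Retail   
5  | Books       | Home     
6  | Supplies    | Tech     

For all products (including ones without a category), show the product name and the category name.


LEFT JOIN keeps every row from products (the left table); where category_id has no match in categories, the category columns become NULL. Walk through each product:
  - product 1 (Notebook): category_id=4 -> matches Outdoor
  - product 2 (Lamp): category_id=2 -> matches Toys
  - product 3 (Phone): category_id=1 -> matches Electronics
  - product 4 (Webcam): category_id=NULL, no match -> kept with NULL
  - product 5 (Tablet): category_id=5 -> matches Books
  - product 6 (Printer): category_id=3 -> matches Tools
  - product 7 (Speaker): category_id=1 -> matches Electronics
All 7 rows appear; 1 has NULL category.

SQL:
SELECT a.name, b.name AS category
FROM products a
LEFT JOIN categories b ON a.category_id = b.id

Result:
name     | category   
---------+------------
Notebook | Outdoor    
Lamp     | Toys       
Phone    | Electronics
Webcam   | NULL       
Tablet   | Books      
Printer  | Tools      
Speaker  | Electronics


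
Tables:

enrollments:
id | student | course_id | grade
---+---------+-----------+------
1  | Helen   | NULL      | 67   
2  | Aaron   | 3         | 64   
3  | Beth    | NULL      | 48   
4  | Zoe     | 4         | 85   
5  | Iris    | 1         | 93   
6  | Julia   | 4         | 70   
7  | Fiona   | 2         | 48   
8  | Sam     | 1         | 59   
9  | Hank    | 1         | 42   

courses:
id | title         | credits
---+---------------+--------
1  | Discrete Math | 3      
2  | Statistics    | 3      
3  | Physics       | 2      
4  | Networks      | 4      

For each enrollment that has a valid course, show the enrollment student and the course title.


INNER JOIN keeps only enrollments rows whose course_id matches an id in courses. Walk through each enrollment:
  - enrollment 1 (Helen): course_id=NULL, no match -> dropped
  - enrollment 2 (Aaron): course_id=3 -> matches Physics
  - enrollment 3 (Beth): course_id=NULL, no match -> dropped
  - enrollment 4 (Zoe): course_id=4 -> matches Networks
  - enrollment 5 (Iris): course_id=1 -> matches Discrete Math
  - enrollment 6 (Julia): course_id=4 -> matches Networks
  - enrollment 7 (Fiona): course_id=2 -> matches Statistics
  - enrollment 8 (Sam): course_id=1 -> matches Discrete Math
  - enrollment 9 (Hank): course_id=1 -> matches Discrete Math
So 2 of 9 rows are dropped.

SQL:
SELECT a.student, b.title AS course
FROM enrollments a
INNER JOIN courses b ON a.course_id = b.id

Result:
student | course       
--------+--------------
Aaron   | Physics      
Zoe     | Networks     
Iris    | Discrete Math
Julia   | Networks     
Fiona   | Statistics   
Sam     | Discrete Math
Hank    | Discrete Math


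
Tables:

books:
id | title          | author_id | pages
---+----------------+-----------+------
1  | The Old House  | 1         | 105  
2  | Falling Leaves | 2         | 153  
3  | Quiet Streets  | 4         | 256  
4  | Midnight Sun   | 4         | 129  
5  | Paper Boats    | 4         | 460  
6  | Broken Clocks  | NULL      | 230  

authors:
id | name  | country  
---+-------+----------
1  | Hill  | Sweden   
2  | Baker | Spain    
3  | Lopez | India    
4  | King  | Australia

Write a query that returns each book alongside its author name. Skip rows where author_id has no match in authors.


INNER JOIN keeps only books rows whose author_id matches an id in authors. Walk through each book:
  - book 1 (The Old House): author_id=1 -> matches Hill
  - book 2 (Falling Leaves): author_id=2 -> matches Baker
  - book 3 (Quiet Streets): author_id=4 -> matches King
  - book 4 (Midnight Sun): author_id=4 -> matches King
  - book 5 (Paper Boats): author_id=4 -> matches King
  - book 6 (Broken Clocks): author_id=NULL, no match -> dropped
So 1 of 6 rows is dropped.

SQL:
SELECT a.title, b.name AS author
FROM books a
INNER JOIN authors b ON a.author_id = b.id

Result:
title          | author
---------------+-------
The Old House  | Hill  
Falling Leaves | Baker 
Quiet Streets  | King  
Midnight Sun   | King  
Paper Boats    | King  


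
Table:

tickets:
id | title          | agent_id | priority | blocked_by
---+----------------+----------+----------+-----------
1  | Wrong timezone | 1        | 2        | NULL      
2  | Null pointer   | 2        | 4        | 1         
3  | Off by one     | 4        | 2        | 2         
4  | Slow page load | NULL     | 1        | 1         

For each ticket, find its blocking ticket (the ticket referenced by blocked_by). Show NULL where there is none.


This is a self-join: tickets is joined to a second copy of itself, matching each row's blocked_by to another row's id. Use LEFT JOIN so rows with blocked_by=NULL are kept.
  - ticket 1 (Wrong timezone): blocked_by=NULL -> NULL
  - ticket 2 (Null pointer): blocked_by=1 -> Wrong timezone
  - ticket 3 (Off by one): blocked_by=2 -> Null pointer
  - ticket 4 (Slow page load): blocked_by=1 -> Wrong timezone

SQL:
SELECT a.title AS item, b.title AS blocked_by
FROM tickets a
LEFT JOIN tickets b ON a.blocked_by = b.id

Result:
item           | blocked_by    
---------------+---------------
Wrong timezone | NULL          
Null pointer   | Wrong timezone
Off by one     | Null pointer  
Slow page load | Wrong timezone


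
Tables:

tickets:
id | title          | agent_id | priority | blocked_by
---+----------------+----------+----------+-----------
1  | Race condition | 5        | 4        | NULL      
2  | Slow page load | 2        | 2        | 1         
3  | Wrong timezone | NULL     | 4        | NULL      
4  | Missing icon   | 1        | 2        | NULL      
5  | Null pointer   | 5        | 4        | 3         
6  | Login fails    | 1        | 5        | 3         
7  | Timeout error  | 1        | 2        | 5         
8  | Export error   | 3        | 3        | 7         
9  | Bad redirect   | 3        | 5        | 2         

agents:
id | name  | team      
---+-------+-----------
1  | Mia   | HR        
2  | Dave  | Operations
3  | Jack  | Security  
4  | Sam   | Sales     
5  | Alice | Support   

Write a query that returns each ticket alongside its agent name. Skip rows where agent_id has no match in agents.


INNER JOIN keeps only tickets rows whose agent_id matches an id in agents. Walk through each ticket:
  - ticket 1 (Race condition): agent_id=5 -> matches Alice
  - ticket 2 (Slow page load): agent_id=2 -> matches Dave
  - ticket 3 (Wrong timezone): agent_id=NULL, no match -> dropped
  - ticket 4 (Missing icon): agent_id=1 -> matches Mia
  - ticket 5 (Null pointer): agent_id=5 -> matches Alice
  - ticket 6 (Login fails): agent_id=1 -> matches Mia
  - ticket 7 (Timeout error): agent_id=1 -> matches Mia
  - ticket 8 (Export error): agent_id=3 -> matches Jack
  - ticket 9 (Bad redirect): agent_id=3 -> matches Jack
So 1 of 9 rows is dropped.

SQL:
SELECT a.title, b.name AS agent
FROM tickets a
INNER JOIN agents b ON a.agent_id = b.id

Result:
title          | agent
---------------+------
Race condition | Alice
Slow page load | Dave 
Missing icon   | Mia  
Null pointer   | Alice
Login fails    | Mia  
Timeout error  | Mia  
Export error   | Jack 
Bad redirect   | Jack 


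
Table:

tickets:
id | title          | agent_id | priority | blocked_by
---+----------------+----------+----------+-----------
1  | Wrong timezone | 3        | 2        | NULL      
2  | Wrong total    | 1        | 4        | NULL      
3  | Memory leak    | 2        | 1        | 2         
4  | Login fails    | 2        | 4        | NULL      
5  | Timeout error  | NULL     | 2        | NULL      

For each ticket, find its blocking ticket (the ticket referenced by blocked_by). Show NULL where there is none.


This is a self-join: tickets is joined to a second copy of itself, matching each row's blocked_by to another row's id. Use LEFT JOIN so rows with blocked_by=NULL are kept.
  - ticket 1 (Wrong timezone): blocked_by=NULL -> NULL
  - ticket 2 (Wrong total): blocked_by=NULL -> NULL
  - ticket 3 (Memory leak): blocked_by=2 -> Wrong total
  - ticket 4 (Login fails): blocked_by=NULL -> NULL
  - ticket 5 (Timeout error): blocked_by=NULL -> NULL

SQL:
SELECT a.title AS item, b.title AS blocked_by
FROM tickets a
LEFT JOIN tickets b ON a.blocked_by = b.id

Result:
item           | blocked_by 
---------------+------------
Wrong timezone | NULL       
Wrong total    | NULL       
Memory leak    | Wrong total
Login fails    | NULL       
Timeout error  | NULL       


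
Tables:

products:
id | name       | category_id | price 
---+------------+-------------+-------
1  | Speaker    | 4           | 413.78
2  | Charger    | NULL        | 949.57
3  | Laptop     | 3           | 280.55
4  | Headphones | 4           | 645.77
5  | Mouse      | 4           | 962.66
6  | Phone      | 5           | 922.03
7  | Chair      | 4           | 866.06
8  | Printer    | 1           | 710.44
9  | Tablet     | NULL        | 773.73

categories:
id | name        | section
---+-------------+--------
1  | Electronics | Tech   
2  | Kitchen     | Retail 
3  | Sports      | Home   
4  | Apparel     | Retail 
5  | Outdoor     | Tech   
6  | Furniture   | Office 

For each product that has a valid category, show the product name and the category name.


INNER JOIN keeps only products rows whose category_id matches an id in categories. Walk through each product:
  - product 1 (Speaker): category_id=4 -> matches Apparel
  - product 2 (Charger): category_id=NULL, no match -> dropped
  - product 3 (Laptop): category_id=3 -> matches Sports
  - product 4 (Headphones): category_id=4 -> matches Apparel
  - product 5 (Mouse): category_id=4 -> matches Apparel
  - product 6 (Phone): category_id=5 -> matches Outdoor
  - product 7 (Chair): category_id=4 -> matches Apparel
  - product 8 (Printer): category_id=1 -> matches Electronics
  - product 9 (Tablet): category_id=NULL, no match -> dropped
So 2 of 9 rows are dropped.

SQL:
SELECT a.name, b.name AS category
FROM products a
INNER JOIN categories b ON a.category_id = b.id

Result:
name       | category   
-----------+------------
Speaker    | Apparel    
Laptop     | Sports     
Headphones | Apparel    
Mouse      | Apparel    
Phone      | Outdoor    
Chair      | Apparel    
Printer    | Electronics


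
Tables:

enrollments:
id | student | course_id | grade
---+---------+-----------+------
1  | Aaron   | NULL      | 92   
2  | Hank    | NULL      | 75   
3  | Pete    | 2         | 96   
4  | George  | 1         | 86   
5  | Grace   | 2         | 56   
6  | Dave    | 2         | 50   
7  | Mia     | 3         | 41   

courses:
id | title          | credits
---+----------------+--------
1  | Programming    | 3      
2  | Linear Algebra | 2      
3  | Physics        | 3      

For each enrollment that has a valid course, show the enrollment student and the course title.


INNER JOIN keeps only enrollments rows whose course_id matches an id in courses. Walk through each enrollment:
  - enrollment 1 (Aaron): course_id=NULL, no match -> dropped
  - enrollment 2 (Hank): course_id=NULL, no match -> dropped
  - enrollment 3 (Pete): course_id=2 -> matches Linear Algebra
  - enrollment 4 (George): course_id=1 -> matches Programming
  - enrollment 5 (Grace): course_id=2 -> matches Linear Algebra
  - enrollment 6 (Dave): course_id=2 -> matches Linear Algebra
  - enrollment 7 (Mia): course_id=3 -> matches Physics
So 2 of 7 rows are dropped.

SQL:
SELECT a.student, b.title AS course
FROM enrollments a
INNER JOIN courses b ON a.course_id = b.id

Result:
student | course        
--------+---------------
Pete    | Linear Algebra
George  | Programming   
Grace   | Linear Algebra
Dave    | Linear Algebra
Mia     | Physics       


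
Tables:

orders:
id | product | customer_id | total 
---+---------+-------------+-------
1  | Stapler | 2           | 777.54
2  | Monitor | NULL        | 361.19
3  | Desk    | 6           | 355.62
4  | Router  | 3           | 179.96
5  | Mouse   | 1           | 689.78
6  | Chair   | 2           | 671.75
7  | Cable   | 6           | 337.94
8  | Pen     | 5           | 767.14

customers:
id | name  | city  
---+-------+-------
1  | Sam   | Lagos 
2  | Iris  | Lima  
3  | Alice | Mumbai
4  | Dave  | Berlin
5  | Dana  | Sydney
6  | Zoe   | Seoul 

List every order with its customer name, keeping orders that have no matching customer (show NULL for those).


LEFT JOIN keeps every row from orders (the left table); where customer_id has no match in customers, the customer columns become NULL. Walk through each order:
  - order 1 (Stapler): customer_id=2 -> matches Iris
  - order 2 (Monitor): customer_id=NULL, no match -> kept with NULL
  - order 3 (Desk): customer_id=6 -> matches Zoe
  - order 4 (Router): customer_id=3 -> matches Alice
  - order 5 (Mouse): customer_id=1 -> matches Sam
  - order 6 (Chair): customer_id=2 -> matches Iris
  - order 7 (Cable): customer_id=6 -> matches Zoe
  - order 8 (Pen): customer_id=5 -> matches Dana
All 8 rows appear; 1 has NULL customer.

SQL:
SELECT a.product, b.name AS customer
FROM orders a
LEFT JOIN customers b ON a.customer_id = b.id

Result:
product | customer
--------+---------
Stapler | Iris    
Monitor | NULL    
Desk    | Zoe     
Router  | Alice   
Mouse   | Sam     
Chair   | Iris    
Cable   | Zoe     
Pen     | Dana    
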